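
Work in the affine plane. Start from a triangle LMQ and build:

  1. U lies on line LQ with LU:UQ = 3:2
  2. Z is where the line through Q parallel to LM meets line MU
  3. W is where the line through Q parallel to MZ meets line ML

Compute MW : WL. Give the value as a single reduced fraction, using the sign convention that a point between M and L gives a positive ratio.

Work in coordinates with L = (0, 0), M = (1, 0), Q = (0, 1).
1. U lies on line LQ with LU:UQ = 3:2 ⇒ U = (0, 3/5)
2. Z is where the line through Q parallel to LM meets line MU ⇒ Z = (-2/3, 1)
3. W is where the line through Q parallel to MZ meets line ML ⇒ W = (5/3, 0)
W = M + t·(L−M) with t = -2/3, so MW:WL = t:(1−t) = -2/3:5/3

MW:WL = -2/5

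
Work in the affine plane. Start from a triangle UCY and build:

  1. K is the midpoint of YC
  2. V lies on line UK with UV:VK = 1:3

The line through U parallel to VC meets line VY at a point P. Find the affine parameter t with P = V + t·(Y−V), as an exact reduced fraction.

Work in coordinates with U = (0, 0), C = (1, 0), Y = (0, 1).
1. K is the midpoint of YC ⇒ K = (1/2, 1/2)
2. V lies on line UK with UV:VK = 1:3 ⇒ V = (1/8, 1/8)
through U parallel to VC: direction (7/8, -1/8); meets VY at P = (7/48, -1/48)
P = V + t·(Y−V) with t = -1/6

t = -1/6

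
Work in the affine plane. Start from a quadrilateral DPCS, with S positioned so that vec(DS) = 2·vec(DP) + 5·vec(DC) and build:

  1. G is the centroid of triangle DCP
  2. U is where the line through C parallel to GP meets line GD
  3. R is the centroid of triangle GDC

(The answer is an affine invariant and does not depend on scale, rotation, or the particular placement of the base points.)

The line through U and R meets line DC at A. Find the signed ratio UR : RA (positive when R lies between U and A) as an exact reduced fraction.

UR:RA = 5

Choose coordinates D = (0, 0), P = (1, 0), C = (0, 1), S = (2, 5).
1. G is the centroid of triangle DCP ⇒ G = (1/3, 1/3)
2. U is where the line through C parallel to GP meets line GD ⇒ U = (2/3, 2/3)
3. R is the centroid of triangle GDC ⇒ R = (1/9, 4/9)
line UR meets DC at A = (0, 2/5)
R = U + t·(A−U) with t = 5/6, so UR:RA = 5/6:1/6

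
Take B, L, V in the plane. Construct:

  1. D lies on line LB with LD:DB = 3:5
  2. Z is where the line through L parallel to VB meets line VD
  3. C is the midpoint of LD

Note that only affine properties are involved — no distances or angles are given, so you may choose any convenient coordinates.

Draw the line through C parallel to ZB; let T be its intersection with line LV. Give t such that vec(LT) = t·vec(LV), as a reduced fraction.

t = -9/32

Choose coordinates B = (0, 0), L = (1, 0), V = (0, 1).
1. D lies on line LB with LD:DB = 3:5 ⇒ D = (5/8, 0)
2. Z is where the line through L parallel to VB meets line VD ⇒ Z = (1, -3/5)
3. C is the midpoint of LD ⇒ C = (13/16, 0)
through C parallel to ZB: direction (-1, 3/5); meets LV at T = (41/32, -9/32)
T = L + t·(V−L) with t = -9/32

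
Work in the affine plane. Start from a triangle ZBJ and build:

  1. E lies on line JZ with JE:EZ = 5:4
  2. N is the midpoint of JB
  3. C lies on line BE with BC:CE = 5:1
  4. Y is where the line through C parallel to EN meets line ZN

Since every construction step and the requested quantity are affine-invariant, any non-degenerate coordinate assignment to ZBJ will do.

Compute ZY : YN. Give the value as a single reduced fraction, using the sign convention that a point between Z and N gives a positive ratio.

ZY:YN = 19/5

Assign Z = (0, 0), B = (1, 0), J = (0, 1) — the answer is frame-independent, so this choice is without loss of generality.
1. E lies on line JZ with JE:EZ = 5:4 ⇒ E = (0, 4/9)
2. N is the midpoint of JB ⇒ N = (1/2, 1/2)
3. C lies on line BE with BC:CE = 5:1 ⇒ C = (1/6, 10/27)
4. Y is where the line through C parallel to EN meets line ZN ⇒ Y = (19/48, 19/48)
Y = Z + t·(N−Z) with t = 19/24, so ZY:YN = t:(1−t) = 19/24:5/24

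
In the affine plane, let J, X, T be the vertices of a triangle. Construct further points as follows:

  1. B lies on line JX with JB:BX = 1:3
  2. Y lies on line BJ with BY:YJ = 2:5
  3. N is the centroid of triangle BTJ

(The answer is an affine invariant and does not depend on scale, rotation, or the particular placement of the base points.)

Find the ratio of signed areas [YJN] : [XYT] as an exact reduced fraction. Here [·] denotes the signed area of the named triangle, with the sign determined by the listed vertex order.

Set J = (0, 0), X = (1, 0), T = (0, 1); any affine frame gives the same invariant.
1. B lies on line JX with JB:BX = 1:3 ⇒ B = (1/4, 0)
2. Y lies on line BJ with BY:YJ = 2:5 ⇒ Y = (5/28, 0)
3. N is the centroid of triangle BTJ ⇒ N = (1/12, 1/3)
2·[YJN] = -5/84, 2·[XYT] = -23/28
[YJN]:[XYT] = -5/84:-23/28 = 5/69

[YJN]:[XYT] = 5/69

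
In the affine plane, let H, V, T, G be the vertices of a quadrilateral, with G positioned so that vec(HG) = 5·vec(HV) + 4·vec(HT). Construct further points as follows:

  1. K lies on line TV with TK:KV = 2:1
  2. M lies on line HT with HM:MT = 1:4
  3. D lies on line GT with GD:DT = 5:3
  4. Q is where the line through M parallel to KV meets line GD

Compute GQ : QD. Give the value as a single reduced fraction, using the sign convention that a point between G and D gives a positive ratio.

GQ:QD = -44/19

Assign H = (0, 0), V = (1, 0), T = (0, 1), G = (5, 4) — the answer is frame-independent, so this choice is without loss of generality.
1. K lies on line TV with TK:KV = 2:1 ⇒ K = (2/3, 1/3)
2. M lies on line HT with HM:MT = 1:4 ⇒ M = (0, 1/5)
3. D lies on line GT with GD:DT = 5:3 ⇒ D = (15/8, 17/8)
4. Q is where the line through M parallel to KV meets line GD ⇒ Q = (-1/2, 7/10)
Q = G + t·(D−G) with t = 44/25, so GQ:QD = t:(1−t) = 44/25:-19/25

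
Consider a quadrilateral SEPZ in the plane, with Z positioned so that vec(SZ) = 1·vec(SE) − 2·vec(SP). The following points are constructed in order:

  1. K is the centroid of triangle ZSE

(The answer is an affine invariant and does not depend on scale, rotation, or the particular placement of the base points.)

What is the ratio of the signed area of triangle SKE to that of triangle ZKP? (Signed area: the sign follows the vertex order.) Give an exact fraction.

[SKE]:[ZKP] = 2

Work in coordinates with S = (0, 0), E = (1, 0), P = (0, 1), Z = (1, -2).
1. K is the centroid of triangle ZSE ⇒ K = (2/3, -2/3)
2·[SKE] = 2/3, 2·[ZKP] = 1/3
[SKE]:[ZKP] = 2/3:1/3 = 2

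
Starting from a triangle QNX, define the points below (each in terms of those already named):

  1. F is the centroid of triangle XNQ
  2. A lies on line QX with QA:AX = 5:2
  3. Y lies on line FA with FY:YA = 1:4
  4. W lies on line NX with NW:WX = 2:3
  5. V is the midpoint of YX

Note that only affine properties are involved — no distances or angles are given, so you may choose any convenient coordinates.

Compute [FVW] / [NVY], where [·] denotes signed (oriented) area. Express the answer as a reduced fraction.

[FVW]:[NVY] = -59/85

Set Q = (0, 0), N = (1, 0), X = (0, 1); any affine frame gives the same invariant.
1. F is the centroid of triangle XNQ ⇒ F = (1/3, 1/3)
2. A lies on line QX with QA:AX = 5:2 ⇒ A = (0, 5/7)
3. Y lies on line FA with FY:YA = 1:4 ⇒ Y = (4/15, 43/105)
4. W lies on line NX with NW:WX = 2:3 ⇒ W = (3/5, 2/5)
5. V is the midpoint of YX ⇒ V = (2/15, 74/105)
2·[FVW] = -59/525, 2·[NVY] = 17/105
[FVW]:[NVY] = -59/525:17/105 = -59/85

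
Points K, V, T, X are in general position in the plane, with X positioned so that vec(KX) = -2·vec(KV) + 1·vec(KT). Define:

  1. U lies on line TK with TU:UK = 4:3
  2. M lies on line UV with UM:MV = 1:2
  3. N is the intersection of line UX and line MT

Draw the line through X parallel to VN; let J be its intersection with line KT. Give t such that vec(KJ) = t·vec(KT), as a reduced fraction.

t = 1/63

Work in coordinates with K = (0, 0), V = (1, 0), T = (0, 1), X = (-2, 1).
1. U lies on line TK with TU:UK = 4:3 ⇒ U = (0, 3/7)
2. M lies on line UV with UM:MV = 1:2 ⇒ M = (1/3, 2/7)
3. N is the intersection of line UX and line MT ⇒ N = (4/13, 31/91)
through X parallel to VN: direction (-9/13, 31/91); meets KT at J = (0, 1/63)
J = K + t·(T−K) with t = 1/63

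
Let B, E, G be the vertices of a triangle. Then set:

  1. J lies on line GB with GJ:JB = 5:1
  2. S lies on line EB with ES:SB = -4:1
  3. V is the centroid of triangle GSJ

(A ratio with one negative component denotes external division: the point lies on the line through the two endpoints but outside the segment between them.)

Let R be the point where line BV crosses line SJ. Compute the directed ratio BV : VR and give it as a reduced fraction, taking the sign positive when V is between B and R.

Choose coordinates B = (0, 0), E = (1, 0), G = (0, 1).
1. J lies on line GB with GJ:JB = 5:1 ⇒ J = (0, 1/6)
2. S lies on line EB with ES:SB = -4:1 ⇒ S = (-1/3, 0)
3. V is the centroid of triangle GSJ ⇒ V = (-1/9, 7/18)
line BV meets SJ at R = (-1/24, 7/48)
V = B + t·(R−B) with t = 8/3, so BV:VR = 8/3:-5/3

BV:VR = -8/5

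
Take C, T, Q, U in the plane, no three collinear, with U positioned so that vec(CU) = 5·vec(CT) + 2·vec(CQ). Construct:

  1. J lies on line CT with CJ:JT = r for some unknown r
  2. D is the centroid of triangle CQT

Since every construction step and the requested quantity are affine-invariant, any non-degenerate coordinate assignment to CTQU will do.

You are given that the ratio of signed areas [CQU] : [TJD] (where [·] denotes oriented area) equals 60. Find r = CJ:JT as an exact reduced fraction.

Work in coordinates with C = (0, 0), T = (1, 0), Q = (0, 1), U = (5, 2).
1. With CJ:JT = r, write λ = r/(r+1) so J = C + λ·(T−C); J is affine-linear in λ
2. D is the centroid of triangle CQT ⇒ D = (1/3, 1/3)
Every point depending on J is an affine combination of J and λ-independent points, so each such coordinate is linear in λ; the λ² term in each signed area is a multiple of (T−C)×(T−C) = 0, so 2·[CQU] and 2·[TJD] are each linear in λ. Evaluating at λ=0 and λ=1:
  2·[CQU] = -5,   2·[TJD] = 1/3·λ − 1/3
So [CQU]:[TJD] = (-5) / (1/3·λ − 1/3). Setting this equal to 60:
  -5 = 60·(1/3·λ − 1/3)  ⇒  λ = 3/4
Then r = λ/(1−λ) = (3/4)/(1/4) = 3. Check: with r = 3, J = (3/4, 0) and [CQU]:[TJD] = 60 as required.

r = 3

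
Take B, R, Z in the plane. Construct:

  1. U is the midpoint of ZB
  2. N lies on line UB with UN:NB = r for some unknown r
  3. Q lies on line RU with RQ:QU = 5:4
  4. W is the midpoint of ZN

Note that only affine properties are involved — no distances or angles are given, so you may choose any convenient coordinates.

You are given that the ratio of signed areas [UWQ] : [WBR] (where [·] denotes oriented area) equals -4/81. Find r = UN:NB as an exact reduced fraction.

Choose coordinates B = (0, 0), R = (1, 0), Z = (0, 1).
1. U is the midpoint of ZB ⇒ U = (0, 1/2)
2. With UN:NB = r, write λ = r/(r+1) so N = U + λ·(B−U); N is affine-linear in λ
3. Q lies on line RU with RQ:QU = 5:4 ⇒ Q = (4/9, 5/18)
4. W is the midpoint of ZN ⇒ W is an affine combination of earlier points and hence also affine-linear in λ
Every point depending on N is an affine combination of N and λ-independent points, so each such coordinate is linear in λ; the λ² term in each signed area is a multiple of (B−U)×(B−U) = 0, so 2·[UWQ] and 2·[WBR] are each linear in λ. Evaluating at λ=0 and λ=1:
  2·[UWQ] = 1/9·λ − 1/9,   2·[WBR] = -1/4·λ + 3/4
So [UWQ]:[WBR] = (1/9·λ − 1/9) / (-1/4·λ + 3/4). Setting this equal to -4/81:
  1/9·λ − 1/9 = -4/81·(-1/4·λ + 3/4)  ⇒  λ = 3/4
Then r = λ/(1−λ) = (3/4)/(1/4) = 3. Check: with r = 3, N = (0, 1/8) and [UWQ]:[WBR] = -4/81 as required.

r = 3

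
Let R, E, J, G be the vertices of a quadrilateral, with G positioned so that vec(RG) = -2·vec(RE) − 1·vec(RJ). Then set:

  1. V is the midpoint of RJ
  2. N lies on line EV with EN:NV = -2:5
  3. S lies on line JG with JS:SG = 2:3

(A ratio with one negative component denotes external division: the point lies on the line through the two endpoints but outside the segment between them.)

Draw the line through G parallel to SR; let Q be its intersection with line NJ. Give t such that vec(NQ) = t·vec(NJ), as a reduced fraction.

t = -19/11

Choose coordinates R = (0, 0), E = (1, 0), J = (0, 1), G = (-2, -1).
1. V is the midpoint of RJ ⇒ V = (0, 1/2)
2. N lies on line EV with EN:NV = -2:5 ⇒ N = (5/3, -1/3)
3. S lies on line JG with JS:SG = 2:3 ⇒ S = (-4/5, 1/5)
through G parallel to SR: direction (4/5, -1/5); meets NJ at Q = (50/11, -29/11)
Q = N + t·(J−N) with t = -19/11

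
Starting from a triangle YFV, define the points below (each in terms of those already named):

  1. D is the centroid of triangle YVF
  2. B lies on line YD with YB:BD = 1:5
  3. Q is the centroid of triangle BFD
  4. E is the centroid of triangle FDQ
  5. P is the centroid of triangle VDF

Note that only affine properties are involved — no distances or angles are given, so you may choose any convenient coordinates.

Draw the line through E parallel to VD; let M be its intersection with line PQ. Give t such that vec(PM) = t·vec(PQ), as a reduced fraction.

Choose coordinates Y = (0, 0), F = (1, 0), V = (0, 1).
1. D is the centroid of triangle YVF ⇒ D = (1/3, 1/3)
2. B lies on line YD with YB:BD = 1:5 ⇒ B = (1/18, 1/18)
3. Q is the centroid of triangle BFD ⇒ Q = (25/54, 7/54)
4. E is the centroid of triangle FDQ ⇒ E = (97/162, 25/162)
5. P is the centroid of triangle VDF ⇒ P = (4/9, 4/9)
through E parallel to VD: direction (1/3, -2/3); meets PQ at M = (359/810, 377/810)
M = P + t·(Q−P) with t = -1/15

t = -1/15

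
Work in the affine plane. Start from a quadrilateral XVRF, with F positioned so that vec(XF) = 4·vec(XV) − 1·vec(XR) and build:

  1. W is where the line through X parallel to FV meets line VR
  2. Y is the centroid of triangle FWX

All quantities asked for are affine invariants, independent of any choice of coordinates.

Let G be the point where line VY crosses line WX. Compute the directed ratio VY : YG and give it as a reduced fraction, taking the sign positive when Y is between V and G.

Set X = (0, 0), V = (1, 0), R = (0, 1), F = (4, -1); any affine frame gives the same invariant.
1. W is where the line through X parallel to FV meets line VR ⇒ W = (3/2, -1/2)
2. Y is the centroid of triangle FWX ⇒ Y = (11/6, -1/2)
line VY meets WX at G = (9/4, -3/4)
Y = V + t·(G−V) with t = 2/3, so VY:YG = 2/3:1/3

VY:YG = 2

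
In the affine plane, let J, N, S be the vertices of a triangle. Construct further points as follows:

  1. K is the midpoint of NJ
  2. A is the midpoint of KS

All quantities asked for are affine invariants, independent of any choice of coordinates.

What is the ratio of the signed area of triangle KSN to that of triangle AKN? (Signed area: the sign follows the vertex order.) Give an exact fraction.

Work in coordinates with J = (0, 0), N = (1, 0), S = (0, 1).
1. K is the midpoint of NJ ⇒ K = (1/2, 0)
2. A is the midpoint of KS ⇒ A = (1/4, 1/2)
2·[KSN] = -1/2, 2·[AKN] = 1/4
[KSN]:[AKN] = -1/2:1/4 = -2

[KSN]:[AKN] = -2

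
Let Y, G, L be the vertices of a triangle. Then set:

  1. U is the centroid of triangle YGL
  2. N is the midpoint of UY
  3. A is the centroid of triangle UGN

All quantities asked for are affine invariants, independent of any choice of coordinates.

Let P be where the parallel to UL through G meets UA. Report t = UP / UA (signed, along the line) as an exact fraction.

t = 6

Work in coordinates with Y = (0, 0), G = (1, 0), L = (0, 1).
1. U is the centroid of triangle YGL ⇒ U = (1/3, 1/3)
2. N is the midpoint of UY ⇒ N = (1/6, 1/6)
3. A is the centroid of triangle UGN ⇒ A = (1/2, 1/6)
through G parallel to UL: direction (-1/3, 2/3); meets UA at P = (4/3, -2/3)
P = U + t·(A−U) with t = 6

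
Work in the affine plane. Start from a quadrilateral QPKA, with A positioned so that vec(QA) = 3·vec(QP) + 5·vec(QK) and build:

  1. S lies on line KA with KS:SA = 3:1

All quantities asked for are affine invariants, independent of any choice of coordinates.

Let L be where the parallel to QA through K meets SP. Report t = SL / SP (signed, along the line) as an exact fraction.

Set Q = (0, 0), P = (1, 0), K = (0, 1), A = (3, 5); any affine frame gives the same invariant.
1. S lies on line KA with KS:SA = 3:1 ⇒ S = (9/4, 4)
through K parallel to QA: direction (3, 5); meets SP at L = (63/23, 128/23)
L = S + t·(P−S) with t = -9/23

t = -9/23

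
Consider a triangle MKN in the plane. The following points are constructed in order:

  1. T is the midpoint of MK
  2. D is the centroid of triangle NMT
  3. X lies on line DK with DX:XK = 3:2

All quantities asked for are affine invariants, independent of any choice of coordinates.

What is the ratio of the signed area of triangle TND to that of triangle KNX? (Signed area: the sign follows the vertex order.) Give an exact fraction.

Work in coordinates with M = (0, 0), K = (1, 0), N = (0, 1).
1. T is the midpoint of MK ⇒ T = (1/2, 0)
2. D is the centroid of triangle NMT ⇒ D = (1/6, 1/3)
3. X lies on line DK with DX:XK = 3:2 ⇒ X = (2/3, 2/15)
2·[TND] = 1/6, 2·[KNX] = 1/5
[TND]:[KNX] = 1/6:1/5 = 5/6

[TND]:[KNX] = 5/6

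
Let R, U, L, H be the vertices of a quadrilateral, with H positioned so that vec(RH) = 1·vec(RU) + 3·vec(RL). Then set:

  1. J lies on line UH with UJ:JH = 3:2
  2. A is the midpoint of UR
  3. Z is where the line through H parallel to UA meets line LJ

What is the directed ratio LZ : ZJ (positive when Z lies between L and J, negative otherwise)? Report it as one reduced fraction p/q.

Work in coordinates with R = (0, 0), U = (1, 0), L = (0, 1), H = (1, 3).
1. J lies on line UH with UJ:JH = 3:2 ⇒ J = (1, 9/5)
2. A is the midpoint of UR ⇒ A = (1/2, 0)
3. Z is where the line through H parallel to UA meets line LJ ⇒ Z = (5/2, 3)
Z = L + t·(J−L) with t = 5/2, so LZ:ZJ = t:(1−t) = 5/2:-3/2

LZ:ZJ = -5/3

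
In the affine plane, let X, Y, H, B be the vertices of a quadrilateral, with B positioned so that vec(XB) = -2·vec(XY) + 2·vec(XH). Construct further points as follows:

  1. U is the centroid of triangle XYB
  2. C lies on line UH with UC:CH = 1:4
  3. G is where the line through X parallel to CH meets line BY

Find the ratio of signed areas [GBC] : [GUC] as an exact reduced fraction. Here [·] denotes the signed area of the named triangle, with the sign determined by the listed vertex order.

[GBC]:[GUC] = -4

Choose coordinates X = (0, 0), Y = (1, 0), H = (0, 1), B = (-2, 2).
1. U is the centroid of triangle XYB ⇒ U = (-1/3, 2/3)
2. C lies on line UH with UC:CH = 1:4 ⇒ C = (-4/15, 11/15)
3. G is where the line through X parallel to CH meets line BY ⇒ G = (2/5, 2/5)
2·[GBC] = 4/15, 2·[GUC] = -1/15
[GBC]:[GUC] = 4/15:-1/15 = -4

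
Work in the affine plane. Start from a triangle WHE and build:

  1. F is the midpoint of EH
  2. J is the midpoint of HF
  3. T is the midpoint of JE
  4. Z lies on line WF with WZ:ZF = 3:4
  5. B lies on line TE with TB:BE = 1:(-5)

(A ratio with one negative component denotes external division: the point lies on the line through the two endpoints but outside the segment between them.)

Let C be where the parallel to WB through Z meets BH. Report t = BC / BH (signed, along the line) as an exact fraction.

Set W = (0, 0), H = (1, 0), E = (0, 1); any affine frame gives the same invariant.
1. F is the midpoint of EH ⇒ F = (1/2, 1/2)
2. J is the midpoint of HF ⇒ J = (3/4, 1/4)
3. T is the midpoint of JE ⇒ T = (3/8, 5/8)
4. Z lies on line WF with WZ:ZF = 3:4 ⇒ Z = (3/14, 3/14)
5. B lies on line TE with TB:BE = 1:(-5) ⇒ B = (15/32, 17/32)
through Z parallel to WB: direction (15/32, 17/32); meets BH at C = (27/56, 29/56)
C = B + t·(H−B) with t = 3/119

t = 3/119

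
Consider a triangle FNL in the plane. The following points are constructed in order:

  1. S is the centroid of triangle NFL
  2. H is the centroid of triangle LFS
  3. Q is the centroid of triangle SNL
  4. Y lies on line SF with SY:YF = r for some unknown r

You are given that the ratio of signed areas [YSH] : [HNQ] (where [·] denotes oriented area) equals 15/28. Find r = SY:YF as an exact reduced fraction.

Work in coordinates with F = (0, 0), N = (1, 0), L = (0, 1).
1. S is the centroid of triangle NFL ⇒ S = (1/3, 1/3)
2. H is the centroid of triangle LFS ⇒ H = (1/9, 4/9)
3. Q is the centroid of triangle SNL ⇒ Q = (4/9, 4/9)
4. With SY:YF = r, write λ = r/(r+1) so Y = S + λ·(F−S); Y is affine-linear in λ
Every point depending on Y is an affine combination of Y and λ-independent points, so each such coordinate is linear in λ; the λ² term in each signed area is a multiple of (F−S)×(F−S) = 0, so 2·[YSH] and 2·[HNQ] are each linear in λ. Evaluating at λ=0 and λ=1:
  2·[YSH] = 1/9·λ,   2·[HNQ] = 4/27
So [YSH]:[HNQ] = (1/9·λ) / (4/27). Setting this equal to 15/28:
  1/9·λ = 15/28·(4/27)  ⇒  λ = 5/7
Then r = λ/(1−λ) = (5/7)/(2/7) = 5/2. Check: with r = 5/2, Y = (2/21, 2/21) and [YSH]:[HNQ] = 15/28 as required.

r = 5/2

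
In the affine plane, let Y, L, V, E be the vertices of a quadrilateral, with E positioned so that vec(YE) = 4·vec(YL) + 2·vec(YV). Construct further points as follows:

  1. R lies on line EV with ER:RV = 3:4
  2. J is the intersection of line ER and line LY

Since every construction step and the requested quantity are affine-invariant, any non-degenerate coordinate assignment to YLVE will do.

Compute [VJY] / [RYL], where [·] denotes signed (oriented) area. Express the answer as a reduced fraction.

Assign Y = (0, 0), L = (1, 0), V = (0, 1), E = (4, 2) — the answer is frame-independent, so this choice is without loss of generality.
1. R lies on line EV with ER:RV = 3:4 ⇒ R = (16/7, 11/7)
2. J is the intersection of line ER and line LY ⇒ J = (-4, 0)
2·[VJY] = 4, 2·[RYL] = 11/7
[VJY]:[RYL] = 4:11/7 = 28/11

[VJY]:[RYL] = 28/11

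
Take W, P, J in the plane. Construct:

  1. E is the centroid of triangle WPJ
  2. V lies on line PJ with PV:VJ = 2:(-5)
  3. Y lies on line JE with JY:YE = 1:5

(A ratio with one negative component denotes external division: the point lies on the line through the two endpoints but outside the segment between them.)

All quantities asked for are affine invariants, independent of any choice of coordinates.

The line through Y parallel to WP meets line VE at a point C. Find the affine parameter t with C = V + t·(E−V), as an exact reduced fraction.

t = 14/9

Choose coordinates W = (0, 0), P = (1, 0), J = (0, 1).
1. E is the centroid of triangle WPJ ⇒ E = (1/3, 1/3)
2. V lies on line PJ with PV:VJ = 2:(-5) ⇒ V = (5/3, -2/3)
3. Y lies on line JE with JY:YE = 1:5 ⇒ Y = (1/18, 8/9)
through Y parallel to WP: direction (1, 0); meets VE at C = (-11/27, 8/9)
C = V + t·(E−V) with t = 14/9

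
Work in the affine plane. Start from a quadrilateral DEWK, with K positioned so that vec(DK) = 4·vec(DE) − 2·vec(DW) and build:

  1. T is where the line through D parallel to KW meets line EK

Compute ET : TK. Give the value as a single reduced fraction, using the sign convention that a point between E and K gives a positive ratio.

Choose coordinates D = (0, 0), E = (1, 0), W = (0, 1), K = (4, -2).
1. T is where the line through D parallel to KW meets line EK ⇒ T = (-8, 6)
T = E + t·(K−E) with t = -3, so ET:TK = t:(1−t) = -3:4

ET:TK = -3/4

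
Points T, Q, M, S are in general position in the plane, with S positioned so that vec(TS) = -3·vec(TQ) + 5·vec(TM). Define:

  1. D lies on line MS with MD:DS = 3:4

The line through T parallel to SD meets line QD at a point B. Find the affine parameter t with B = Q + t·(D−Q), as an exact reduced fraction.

Choose coordinates T = (0, 0), Q = (1, 0), M = (0, 1), S = (-3, 5).
1. D lies on line MS with MD:DS = 3:4 ⇒ D = (-9/7, 19/7)
through T parallel to SD: direction (12/7, -16/7); meets QD at B = (-57/7, 76/7)
B = Q + t·(D−Q) with t = 4

t = 4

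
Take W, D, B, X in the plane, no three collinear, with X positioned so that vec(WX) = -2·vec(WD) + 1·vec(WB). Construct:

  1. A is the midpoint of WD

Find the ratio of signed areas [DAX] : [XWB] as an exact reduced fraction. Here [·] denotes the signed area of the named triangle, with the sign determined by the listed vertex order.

Choose coordinates W = (0, 0), D = (1, 0), B = (0, 1), X = (-2, 1).
1. A is the midpoint of WD ⇒ A = (1/2, 0)
2·[DAX] = -1/2, 2·[XWB] = 2
[DAX]:[XWB] = -1/2:2 = -1/4

[DAX]:[XWB] = -1/4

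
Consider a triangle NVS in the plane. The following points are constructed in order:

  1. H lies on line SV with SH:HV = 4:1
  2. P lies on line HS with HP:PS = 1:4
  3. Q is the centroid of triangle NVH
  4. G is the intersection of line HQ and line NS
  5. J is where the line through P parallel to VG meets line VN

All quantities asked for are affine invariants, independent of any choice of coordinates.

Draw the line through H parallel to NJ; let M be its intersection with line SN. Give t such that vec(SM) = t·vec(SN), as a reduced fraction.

Choose coordinates N = (0, 0), V = (1, 0), S = (0, 1).
1. H lies on line SV with SH:HV = 4:1 ⇒ H = (4/5, 1/5)
2. P lies on line HS with HP:PS = 1:4 ⇒ P = (16/25, 9/25)
3. Q is the centroid of triangle NVH ⇒ Q = (3/5, 1/15)
4. G is the intersection of line HQ and line NS ⇒ G = (0, -1/3)
5. J is where the line through P parallel to VG meets line VN ⇒ J = (-11/25, 0)
through H parallel to NJ: direction (-11/25, 0); meets SN at M = (0, 1/5)
M = S + t·(N−S) with t = 4/5

t = 4/5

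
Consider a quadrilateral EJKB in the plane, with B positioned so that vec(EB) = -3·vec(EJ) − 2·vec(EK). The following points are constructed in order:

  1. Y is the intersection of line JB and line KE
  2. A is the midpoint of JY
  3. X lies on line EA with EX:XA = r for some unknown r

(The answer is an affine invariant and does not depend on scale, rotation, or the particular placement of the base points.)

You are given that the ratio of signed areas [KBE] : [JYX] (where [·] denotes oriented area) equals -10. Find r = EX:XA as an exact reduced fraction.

r = 2/3

Choose coordinates E = (0, 0), J = (1, 0), K = (0, 1), B = (-3, -2).
1. Y is the intersection of line JB and line KE ⇒ Y = (0, -1/2)
2. A is the midpoint of JY ⇒ A = (1/2, -1/4)
3. With EX:XA = r, write λ = r/(r+1) so X = E + λ·(A−E); X is affine-linear in λ
Every point depending on X is an affine combination of X and λ-independent points, so each such coordinate is linear in λ; the λ² term in each signed area is a multiple of (A−E)×(A−E) = 0, so 2·[KBE] and 2·[JYX] are each linear in λ. Evaluating at λ=0 and λ=1:
  2·[KBE] = 3,   2·[JYX] = 1/2·λ − 1/2
So [KBE]:[JYX] = (3) / (1/2·λ − 1/2). Setting this equal to -10:
  3 = -10·(1/2·λ − 1/2)  ⇒  λ = 2/5
Then r = λ/(1−λ) = (2/5)/(3/5) = 2/3. Check: with r = 2/3, X = (1/5, -1/10) and [KBE]:[JYX] = -10 as required.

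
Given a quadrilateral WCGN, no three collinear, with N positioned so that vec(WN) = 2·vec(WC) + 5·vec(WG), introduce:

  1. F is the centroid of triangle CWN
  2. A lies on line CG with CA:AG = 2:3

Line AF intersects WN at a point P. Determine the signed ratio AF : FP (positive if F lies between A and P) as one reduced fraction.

Choose coordinates W = (0, 0), C = (1, 0), G = (0, 1), N = (2, 5).
1. F is the centroid of triangle CWN ⇒ F = (1, 5/3)
2. A lies on line CG with CA:AG = 2:3 ⇒ A = (3/5, 2/5)
line AF meets WN at P = (9/4, 45/8)
F = A + t·(P−A) with t = 8/33, so AF:FP = 8/33:25/33

AF:FP = 8/25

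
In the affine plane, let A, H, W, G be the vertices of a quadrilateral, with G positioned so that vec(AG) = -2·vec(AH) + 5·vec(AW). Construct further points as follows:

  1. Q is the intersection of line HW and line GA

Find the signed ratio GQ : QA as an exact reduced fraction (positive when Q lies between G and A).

GQ:QA = 2

Set A = (0, 0), H = (1, 0), W = (0, 1), G = (-2, 5); any affine frame gives the same invariant.
1. Q is the intersection of line HW and line GA ⇒ Q = (-2/3, 5/3)
Q = G + t·(A−G) with t = 2/3, so GQ:QA = t:(1−t) = 2/3:1/3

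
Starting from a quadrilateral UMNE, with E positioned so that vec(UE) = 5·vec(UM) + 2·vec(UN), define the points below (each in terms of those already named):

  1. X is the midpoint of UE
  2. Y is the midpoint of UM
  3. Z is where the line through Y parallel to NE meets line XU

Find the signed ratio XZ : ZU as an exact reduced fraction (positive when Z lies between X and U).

Set U = (0, 0), M = (1, 0), N = (0, 1), E = (5, 2); any affine frame gives the same invariant.
1. X is the midpoint of UE ⇒ X = (5/2, 1)
2. Y is the midpoint of UM ⇒ Y = (1/2, 0)
3. Z is where the line through Y parallel to NE meets line XU ⇒ Z = (-1/2, -1/5)
Z = X + t·(U−X) with t = 6/5, so XZ:ZU = t:(1−t) = 6/5:-1/5

XZ:ZU = -6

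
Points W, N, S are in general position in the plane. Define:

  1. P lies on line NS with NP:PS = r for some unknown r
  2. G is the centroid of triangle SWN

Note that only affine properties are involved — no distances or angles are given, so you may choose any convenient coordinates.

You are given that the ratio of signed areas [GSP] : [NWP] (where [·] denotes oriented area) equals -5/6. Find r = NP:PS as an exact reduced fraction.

r = -2/5

Assign W = (0, 0), N = (1, 0), S = (0, 1) — the answer is frame-independent, so this choice is without loss of generality.
1. With NP:PS = r, write λ = r/(r+1) so P = N + λ·(S−N); P is affine-linear in λ
2. G is the centroid of triangle SWN ⇒ G = (1/3, 1/3)
Every point depending on P is an affine combination of P and λ-independent points, so each such coordinate is linear in λ; the λ² term in each signed area is a multiple of (S−N)×(S−N) = 0, so 2·[GSP] and 2·[NWP] are each linear in λ. Evaluating at λ=0 and λ=1:
  2·[GSP] = 1/3·λ − 1/3,   2·[NWP] = −λ
So [GSP]:[NWP] = (1/3·λ − 1/3) / (−λ). Setting this equal to -5/6:
  1/3·λ − 1/3 = -5/6·(−λ)  ⇒  λ = -2/3
Then r = λ/(1−λ) = (-2/3)/(5/3) = -2/5. Check: with r = -2/5, P = (5/3, -2/3) and [GSP]:[NWP] = -5/6 as required.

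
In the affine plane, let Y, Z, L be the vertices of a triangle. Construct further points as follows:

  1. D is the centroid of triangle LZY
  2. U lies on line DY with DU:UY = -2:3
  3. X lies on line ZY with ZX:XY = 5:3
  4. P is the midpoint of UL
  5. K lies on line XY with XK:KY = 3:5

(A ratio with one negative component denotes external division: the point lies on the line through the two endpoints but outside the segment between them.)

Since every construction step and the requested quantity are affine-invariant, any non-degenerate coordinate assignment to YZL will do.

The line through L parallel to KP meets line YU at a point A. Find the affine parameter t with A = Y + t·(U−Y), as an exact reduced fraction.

Choose coordinates Y = (0, 0), Z = (1, 0), L = (0, 1).
1. D is the centroid of triangle LZY ⇒ D = (1/3, 1/3)
2. U lies on line DY with DU:UY = -2:3 ⇒ U = (1, 1)
3. X lies on line ZY with ZX:XY = 5:3 ⇒ X = (3/8, 0)
4. P is the midpoint of UL ⇒ P = (1/2, 1)
5. K lies on line XY with XK:KY = 3:5 ⇒ K = (15/64, 0)
through L parallel to KP: direction (17/64, 1); meets YU at A = (-17/47, -17/47)
A = Y + t·(U−Y) with t = -17/47

t = -17/47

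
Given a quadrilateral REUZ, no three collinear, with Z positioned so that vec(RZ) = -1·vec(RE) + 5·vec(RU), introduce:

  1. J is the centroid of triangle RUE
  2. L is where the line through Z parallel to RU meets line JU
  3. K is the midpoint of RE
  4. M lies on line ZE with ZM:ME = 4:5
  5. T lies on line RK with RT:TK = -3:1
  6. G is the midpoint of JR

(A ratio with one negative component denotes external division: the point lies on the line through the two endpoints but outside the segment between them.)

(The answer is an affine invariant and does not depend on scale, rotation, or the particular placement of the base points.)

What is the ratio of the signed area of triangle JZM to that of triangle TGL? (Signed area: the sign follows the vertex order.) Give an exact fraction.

Work in coordinates with R = (0, 0), E = (1, 0), U = (0, 1), Z = (-1, 5).
1. J is the centroid of triangle RUE ⇒ J = (1/3, 1/3)
2. L is where the line through Z parallel to RU meets line JU ⇒ L = (-1, 3)
3. K is the midpoint of RE ⇒ K = (1/2, 0)
4. M lies on line ZE with ZM:ME = 4:5 ⇒ M = (-1/9, 25/9)
5. T lies on line RK with RT:TK = -3:1 ⇒ T = (3/4, 0)
6. G is the midpoint of JR ⇒ G = (1/6, 1/6)
2·[JZM] = -32/27, 2·[TGL] = -35/24
[JZM]:[TGL] = -32/27:-35/24 = 256/315

[JZM]:[TGL] = 256/315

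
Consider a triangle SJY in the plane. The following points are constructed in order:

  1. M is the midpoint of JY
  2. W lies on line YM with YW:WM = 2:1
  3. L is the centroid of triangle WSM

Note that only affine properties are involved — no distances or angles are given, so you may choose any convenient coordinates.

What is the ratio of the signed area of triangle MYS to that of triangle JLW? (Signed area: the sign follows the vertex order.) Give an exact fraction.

[MYS]:[JLW] = -9/4

Choose coordinates S = (0, 0), J = (1, 0), Y = (0, 1).
1. M is the midpoint of JY ⇒ M = (1/2, 1/2)
2. W lies on line YM with YW:WM = 2:1 ⇒ W = (1/3, 2/3)
3. L is the centroid of triangle WSM ⇒ L = (5/18, 7/18)
2·[MYS] = 1/2, 2·[JLW] = -2/9
[MYS]:[JLW] = 1/2:-2/9 = -9/4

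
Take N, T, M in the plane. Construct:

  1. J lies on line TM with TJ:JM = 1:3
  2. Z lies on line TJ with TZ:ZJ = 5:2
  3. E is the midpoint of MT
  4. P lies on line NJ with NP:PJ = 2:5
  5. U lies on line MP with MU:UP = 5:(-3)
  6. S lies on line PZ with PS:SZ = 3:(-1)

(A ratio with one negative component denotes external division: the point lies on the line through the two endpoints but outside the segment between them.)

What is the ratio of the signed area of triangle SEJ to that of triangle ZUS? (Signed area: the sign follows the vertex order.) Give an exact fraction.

Work in coordinates with N = (0, 0), T = (1, 0), M = (0, 1).
1. J lies on line TM with TJ:JM = 1:3 ⇒ J = (3/4, 1/4)
2. Z lies on line TJ with TZ:ZJ = 5:2 ⇒ Z = (23/28, 5/28)
3. E is the midpoint of MT ⇒ E = (1/2, 1/2)
4. P lies on line NJ with NP:PJ = 2:5 ⇒ P = (3/14, 1/14)
5. U lies on line MP with MU:UP = 5:(-3) ⇒ U = (15/28, -37/28)
6. S lies on line PZ with PS:SZ = 3:(-1) ⇒ S = (9/8, 13/56)
2·[SEJ] = 5/56, 2·[ZUS] = 345/784
[SEJ]:[ZUS] = 5/56:345/784 = 14/69

[SEJ]:[ZUS] = 14/69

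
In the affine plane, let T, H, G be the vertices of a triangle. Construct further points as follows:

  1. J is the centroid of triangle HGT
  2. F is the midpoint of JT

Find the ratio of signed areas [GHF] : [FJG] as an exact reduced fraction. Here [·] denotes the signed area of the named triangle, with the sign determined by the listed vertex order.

Choose coordinates T = (0, 0), H = (1, 0), G = (0, 1).
1. J is the centroid of triangle HGT ⇒ J = (1/3, 1/3)
2. F is the midpoint of JT ⇒ F = (1/6, 1/6)
2·[GHF] = -2/3, 2·[FJG] = 1/6
[GHF]:[FJG] = -2/3:1/6 = -4

[GHF]:[FJG] = -4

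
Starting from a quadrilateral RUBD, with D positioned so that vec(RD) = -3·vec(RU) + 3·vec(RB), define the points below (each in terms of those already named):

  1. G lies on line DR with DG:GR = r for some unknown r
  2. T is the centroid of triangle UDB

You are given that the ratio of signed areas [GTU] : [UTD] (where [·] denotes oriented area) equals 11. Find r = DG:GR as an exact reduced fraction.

r = -4/5

Assign R = (0, 0), U = (1, 0), B = (0, 1), D = (-3, 3) — the answer is frame-independent, so this choice is without loss of generality.
1. With DG:GR = r, write λ = r/(r+1) so G = D + λ·(R−D); G is affine-linear in λ
2. T is the centroid of triangle UDB ⇒ T = (-2/3, 4/3)
Every point depending on G is an affine combination of G and λ-independent points, so each such coordinate is linear in λ; the λ² term in each signed area is a multiple of (R−D)×(R−D) = 0, so 2·[GTU] and 2·[UTD] are each linear in λ. Evaluating at λ=0 and λ=1:
  2·[GTU] = −λ − 1/3,   2·[UTD] = 1/3
So [GTU]:[UTD] = (−λ − 1/3) / (1/3). Setting this equal to 11:
  −λ − 1/3 = 11·(1/3)  ⇒  λ = -4
Then r = λ/(1−λ) = (-4)/(5) = -4/5. Check: with r = -4/5, G = (-15, 15) and [GTU]:[UTD] = 11 as required.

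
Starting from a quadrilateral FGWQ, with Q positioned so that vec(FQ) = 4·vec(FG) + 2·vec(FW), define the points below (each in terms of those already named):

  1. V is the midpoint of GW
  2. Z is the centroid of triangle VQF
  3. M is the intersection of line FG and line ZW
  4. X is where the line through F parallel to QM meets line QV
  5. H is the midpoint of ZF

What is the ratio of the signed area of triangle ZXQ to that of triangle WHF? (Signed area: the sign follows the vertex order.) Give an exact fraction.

[ZXQ]:[WHF] = 16/29

Assign F = (0, 0), G = (1, 0), W = (0, 1), Q = (4, 2) — the answer is frame-independent, so this choice is without loss of generality.
1. V is the midpoint of GW ⇒ V = (1/2, 1/2)
2. Z is the centroid of triangle VQF ⇒ Z = (3/2, 5/6)
3. M is the intersection of line FG and line ZW ⇒ M = (9, 0)
4. X is where the line through F parallel to QM meets line QV ⇒ X = (-10/29, 4/29)
5. H is the midpoint of ZF ⇒ H = (3/4, 5/12)
2·[ZXQ] = -12/29, 2·[WHF] = -3/4
[ZXQ]:[WHF] = -12/29:-3/4 = 16/29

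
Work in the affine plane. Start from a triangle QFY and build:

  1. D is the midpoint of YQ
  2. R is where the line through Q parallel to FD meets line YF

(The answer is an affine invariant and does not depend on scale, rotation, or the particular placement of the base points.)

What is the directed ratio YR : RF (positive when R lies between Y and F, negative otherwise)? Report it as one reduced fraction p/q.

Assign Q = (0, 0), F = (1, 0), Y = (0, 1) — the answer is frame-independent, so this choice is without loss of generality.
1. D is the midpoint of YQ ⇒ D = (0, 1/2)
2. R is where the line through Q parallel to FD meets line YF ⇒ R = (2, -1)
R = Y + t·(F−Y) with t = 2, so YR:RF = t:(1−t) = 2:-1

YR:RF = -2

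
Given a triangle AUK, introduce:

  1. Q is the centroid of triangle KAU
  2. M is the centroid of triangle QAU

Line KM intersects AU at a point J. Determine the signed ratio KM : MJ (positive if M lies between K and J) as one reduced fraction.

Choose coordinates A = (0, 0), U = (1, 0), K = (0, 1).
1. Q is the centroid of triangle KAU ⇒ Q = (1/3, 1/3)
2. M is the centroid of triangle QAU ⇒ M = (4/9, 1/9)
line KM meets AU at J = (1/2, 0)
M = K + t·(J−K) with t = 8/9, so KM:MJ = 8/9:1/9

KM:MJ = 8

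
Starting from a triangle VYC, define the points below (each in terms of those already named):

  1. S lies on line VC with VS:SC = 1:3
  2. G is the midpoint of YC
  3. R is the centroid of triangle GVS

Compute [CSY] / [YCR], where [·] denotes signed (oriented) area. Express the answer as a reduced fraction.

[CSY]:[YCR] = 9/7

Work in coordinates with V = (0, 0), Y = (1, 0), C = (0, 1).
1. S lies on line VC with VS:SC = 1:3 ⇒ S = (0, 1/4)
2. G is the midpoint of YC ⇒ G = (1/2, 1/2)
3. R is the centroid of triangle GVS ⇒ R = (1/6, 1/4)
2·[CSY] = 3/4, 2·[YCR] = 7/12
[CSY]:[YCR] = 3/4:7/12 = 9/7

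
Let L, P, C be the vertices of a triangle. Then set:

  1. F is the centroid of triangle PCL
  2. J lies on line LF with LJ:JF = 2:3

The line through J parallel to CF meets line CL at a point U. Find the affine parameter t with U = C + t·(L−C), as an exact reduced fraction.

t = 3/5

Set L = (0, 0), P = (1, 0), C = (0, 1); any affine frame gives the same invariant.
1. F is the centroid of triangle PCL ⇒ F = (1/3, 1/3)
2. J lies on line LF with LJ:JF = 2:3 ⇒ J = (2/15, 2/15)
through J parallel to CF: direction (1/3, -2/3); meets CL at U = (0, 2/5)
U = C + t·(L−C) with t = 3/5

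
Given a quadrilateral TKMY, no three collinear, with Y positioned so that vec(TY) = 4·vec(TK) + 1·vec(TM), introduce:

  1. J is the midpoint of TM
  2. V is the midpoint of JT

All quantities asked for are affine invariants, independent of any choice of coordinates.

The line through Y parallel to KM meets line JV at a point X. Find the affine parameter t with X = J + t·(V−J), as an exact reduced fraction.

t = -18

Work in coordinates with T = (0, 0), K = (1, 0), M = (0, 1), Y = (4, 1).
1. J is the midpoint of TM ⇒ J = (0, 1/2)
2. V is the midpoint of JT ⇒ V = (0, 1/4)
through Y parallel to KM: direction (-1, 1); meets JV at X = (0, 5)
X = J + t·(V−J) with t = -18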